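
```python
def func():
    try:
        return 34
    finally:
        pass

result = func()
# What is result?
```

Step-by-step execution trace:
1. `func()` enters try: `return 34` sets pending return value 34.
2. Before returning, `finally: pass` runs (no effect).
3. func() returns 34 → result = 34.
Result: 34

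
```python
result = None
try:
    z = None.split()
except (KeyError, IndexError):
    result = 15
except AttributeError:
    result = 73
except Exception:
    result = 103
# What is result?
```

Step-by-step execution trace:
1. `z = None.split()` raises AttributeError.
2. `except (KeyError, IndexError)` does not match AttributeError; skipped.
3. `except AttributeError` matches (exact type match) → result = 73.
4. `except Exception` is not reached.
Result: 73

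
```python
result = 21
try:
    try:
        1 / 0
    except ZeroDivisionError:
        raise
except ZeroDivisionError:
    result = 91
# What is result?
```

Step-by-step execution trace:
1. Inner try: `1 / 0` raises ZeroDivisionError.
2. Inner `except ZeroDivisionError` matches; bare `raise` re-raises the same ZeroDivisionError.
3. Outer `except ZeroDivisionError` matches → result = 91.
Result: 91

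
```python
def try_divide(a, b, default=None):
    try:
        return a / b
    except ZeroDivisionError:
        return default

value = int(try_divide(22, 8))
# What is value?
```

Step-by-step execution trace:
1. `try_divide(22, 8)` enters try: `return 22 / 8` → returns 2.75. No exception raised.
2. `except ZeroDivisionError` is skipped.
3. `int(2.75)` → 2 → value = 2.
Result: 2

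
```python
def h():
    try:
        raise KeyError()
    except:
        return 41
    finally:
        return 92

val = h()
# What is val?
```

Step-by-step execution trace:
1. `h()` enters try: `raise KeyError()` raises KeyError.
2. bare `except` matches → `return 41` sets pending return value 41.
3. Before returning, `finally: return 92` runs and overrides the pending return.
4. h() returns 92 → val = 92.
Result: 92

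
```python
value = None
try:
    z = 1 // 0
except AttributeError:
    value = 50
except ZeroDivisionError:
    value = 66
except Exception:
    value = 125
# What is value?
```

Step-by-step execution trace:
1. `z = 1 // 0` raises ZeroDivisionError.
2. `except AttributeError` does not match ZeroDivisionError; skipped.
3. `except ZeroDivisionError` matches → value = 66.
4. Remaining except clauses are skipped.
Result: 66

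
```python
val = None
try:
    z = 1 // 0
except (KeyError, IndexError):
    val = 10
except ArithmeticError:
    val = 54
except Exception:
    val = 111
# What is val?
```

Step-by-step execution trace:
1. `z = 1 // 0` raises ZeroDivisionError.
2. `except (KeyError, IndexError)` does not match ZeroDivisionError; skipped.
3. `except ArithmeticError` matches (ZeroDivisionError is a subclass of ArithmeticError) → val = 54.
4. `except Exception` is not reached.
Result: 54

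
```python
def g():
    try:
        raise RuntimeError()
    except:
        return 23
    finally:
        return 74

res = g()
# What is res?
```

Step-by-step execution trace:
1. `g()` enters try: `raise RuntimeError()` raises RuntimeError.
2. bare `except` matches → `return 23` sets pending return value 23.
3. Before returning, `finally: return 74` runs and overrides the pending return.
4. g() returns 74 → res = 74.
Result: 74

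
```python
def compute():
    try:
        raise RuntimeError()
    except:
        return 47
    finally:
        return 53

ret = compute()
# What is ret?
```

Step-by-step execution trace:
1. `compute()` enters try: `raise RuntimeError()` raises RuntimeError.
2. bare `except` matches → `return 47` sets pending return value 47.
3. Before returning, `finally: return 53` runs and overrides the pending return.
4. compute() returns 53 → ret = 53.
Result: 53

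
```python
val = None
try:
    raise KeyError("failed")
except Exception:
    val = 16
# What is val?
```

Step-by-step execution trace:
1. `raise KeyError(...)` raises KeyError.
2. `except Exception` matches (KeyError is a subclass of Exception) → val = 16.
Result: 16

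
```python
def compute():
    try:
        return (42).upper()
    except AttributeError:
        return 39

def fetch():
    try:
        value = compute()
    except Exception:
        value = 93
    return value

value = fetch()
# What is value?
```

Step-by-step execution trace:
1. `fetch()` calls `compute()`.
2. In compute: `(42).upper()` raises AttributeError; `except AttributeError` catches it → returns 39.
3. In fetch: `value = compute()` → value = 39. No exception reaches fetch.
4. `except Exception` is skipped; fetch returns 39.
5. value = 39.
Result: 39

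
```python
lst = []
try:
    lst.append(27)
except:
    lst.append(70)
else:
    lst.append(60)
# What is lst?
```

Step-by-step execution trace:
1. try: `lst.append(27)` → lst = [27]. No exception raised.
2. `except` is skipped.
3. `else` runs (try completed without exception): `lst.append(60)` → lst = [27, 60].
Result: [27, 60]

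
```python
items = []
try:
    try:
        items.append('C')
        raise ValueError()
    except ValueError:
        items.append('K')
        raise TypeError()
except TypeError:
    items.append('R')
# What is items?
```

Step-by-step execution trace:
1. Inner try: `items.append('C')` → items = ['C'].
2. `raise ValueError()` raises ValueError.
3. Inner `except ValueError` matches → `items.append('K')` → items = ['C', 'K'].
4. `raise TypeError()` raises TypeError; propagates to outer try.
5. Outer `except TypeError` matches → `items.append('R')` → items = ['C', 'K', 'R'].
Result: ['C', 'K', 'R']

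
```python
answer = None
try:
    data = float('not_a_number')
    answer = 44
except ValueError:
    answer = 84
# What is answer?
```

Step-by-step execution trace:
1. `data = float('not_a_number')` raises ValueError.
2. `answer = 44` is not reached.
3. `except ValueError` matches → answer = 84.
Result: 84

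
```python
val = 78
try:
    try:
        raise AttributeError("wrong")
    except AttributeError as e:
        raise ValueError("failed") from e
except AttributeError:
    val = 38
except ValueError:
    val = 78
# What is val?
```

Step-by-step execution trace:
1. Inner try raises AttributeError; inner `except AttributeError as e` catches it.
2. `raise ValueError(...) from e` raises ValueError (AttributeError is attached as __cause__, but only ValueError is active).
3. Outer `except AttributeError` does not match ValueError; skipped.
4. Outer `except ValueError` matches → val = 78.
Result: 78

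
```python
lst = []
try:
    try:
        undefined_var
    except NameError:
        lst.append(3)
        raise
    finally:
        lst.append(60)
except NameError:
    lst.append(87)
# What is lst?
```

Step-by-step execution trace:
1. Inner try: `undefined_var` raises NameError.
2. Inner `except NameError` matches → `lst.append(3)` → lst = [3].
3. bare `raise` re-raises NameError.
4. Inner `finally` runs during unwinding: `lst.append(60)` → lst = [3, 60].
5. Outer `except NameError` matches → `lst.append(87)` → lst = [3, 60, 87].
Result: [3, 60, 87]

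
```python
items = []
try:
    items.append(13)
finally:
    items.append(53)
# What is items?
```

Step-by-step execution trace:
1. try: `items.append(13)` → items = [13].
2. The try body completes without raising.
3. finally always runs: `items.append(53)` → items = [13, 53].
Result: [13, 53]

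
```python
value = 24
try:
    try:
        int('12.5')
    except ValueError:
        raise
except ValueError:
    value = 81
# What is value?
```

Step-by-step execution trace:
1. Inner try: `int('12.5')` raises ValueError.
2. Inner `except ValueError` matches; bare `raise` re-raises the same ValueError.
3. Outer `except ValueError` matches → value = 81.
Result: 81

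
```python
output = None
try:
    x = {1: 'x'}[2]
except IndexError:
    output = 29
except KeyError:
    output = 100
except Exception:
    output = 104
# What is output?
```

Step-by-step execution trace:
1. `x = {1: 'x'}[2]` raises KeyError.
2. `except IndexError` does not match KeyError; skipped.
3. `except KeyError` matches → output = 100.
4. Remaining except clauses are skipped.
Result: 100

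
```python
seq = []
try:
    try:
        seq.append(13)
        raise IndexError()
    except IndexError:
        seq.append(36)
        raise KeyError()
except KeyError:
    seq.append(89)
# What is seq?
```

Step-by-step execution trace:
1. Inner try: `seq.append(13)` → seq = [13].
2. `raise IndexError()` raises IndexError.
3. Inner `except IndexError` matches → `seq.append(36)` → seq = [13, 36].
4. `raise KeyError()` raises KeyError; propagates to outer try.
5. Outer `except KeyError` matches → `seq.append(89)` → seq = [13, 36, 89].
Result: [13, 36, 89]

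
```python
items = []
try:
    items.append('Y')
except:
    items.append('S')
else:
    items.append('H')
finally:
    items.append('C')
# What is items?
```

Step-by-step execution trace:
1. try: `items.append('Y')` → items = ['Y']. No exception raised.
2. `except` is skipped.
3. `else` runs: `items.append('H')` → items = ['Y', 'H'].
4. `finally` always runs: `items.append('C')` → items = ['Y', 'H', 'C'].
Result: ['Y', 'H', 'C']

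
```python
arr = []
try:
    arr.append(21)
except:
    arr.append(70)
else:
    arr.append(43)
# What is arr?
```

Step-by-step execution trace:
1. try: `arr.append(21)` → arr = [21]. No exception raised.
2. `except` is skipped.
3. `else` runs (try completed without exception): `arr.append(43)` → arr = [21, 43].
Result: [21, 43]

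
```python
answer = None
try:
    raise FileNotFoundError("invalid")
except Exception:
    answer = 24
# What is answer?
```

Step-by-step execution trace:
1. `raise FileNotFoundError(...)` raises FileNotFoundError.
2. `except Exception` matches (FileNotFoundError is a subclass of Exception) → answer = 24.
Result: 24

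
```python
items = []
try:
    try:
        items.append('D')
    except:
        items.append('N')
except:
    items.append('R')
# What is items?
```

Step-by-step execution trace:
1. Inner try: `items.append('D')` → items = ['D']. No exception raised.
2. Inner `except` is skipped.
3. Inner try completes normally; outer `except` is skipped.
Result: ['D']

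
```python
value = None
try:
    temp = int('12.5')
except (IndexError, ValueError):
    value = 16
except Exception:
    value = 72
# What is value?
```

Step-by-step execution trace:
1. `temp = int('12.5')` raises ValueError.
2. `except (IndexError, ValueError)` matches (ValueError is in the tuple) → value = 16.
3. `except Exception` is not reached.
Result: 16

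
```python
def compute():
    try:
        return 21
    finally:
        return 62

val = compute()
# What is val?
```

Step-by-step execution trace:
1. `compute()` enters try: `return 21` sets pending return value 21.
2. Before returning, `finally: return 62` runs and overrides the pending return.
3. compute() returns 62 → val = 62.
Result: 62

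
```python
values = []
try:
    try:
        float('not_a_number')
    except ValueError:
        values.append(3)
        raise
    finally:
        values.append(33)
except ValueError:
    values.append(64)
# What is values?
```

Step-by-step execution trace:
1. Inner try: `float('not_a_number')` raises ValueError.
2. Inner `except ValueError` matches → `values.append(3)` → values = [3].
3. bare `raise` re-raises ValueError.
4. Inner `finally` runs during unwinding: `values.append(33)` → values = [3, 33].
5. Outer `except ValueError` matches → `values.append(64)` → values = [3, 33, 64].
Result: [3, 33, 64]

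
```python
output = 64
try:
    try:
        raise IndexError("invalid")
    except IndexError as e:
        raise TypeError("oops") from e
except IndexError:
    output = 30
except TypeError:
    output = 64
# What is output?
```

Step-by-step execution trace:
1. Inner try raises IndexError; inner `except IndexError as e` catches it.
2. `raise TypeError(...) from e` raises TypeError (IndexError is attached as __cause__, but only TypeError is active).
3. Outer `except IndexError` does not match TypeError; skipped.
4. Outer `except TypeError` matches → output = 64.
Result: 64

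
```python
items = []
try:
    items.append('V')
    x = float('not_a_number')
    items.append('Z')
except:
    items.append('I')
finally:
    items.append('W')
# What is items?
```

Step-by-step execution trace:
1. try: `items.append('V')` → items = ['V'].
2. `x = float('not_a_number')` raises ValueError; `items.append('Z')` is not reached.
3. bare `except` matches → `items.append('I')` → items = ['V', 'I'].
4. finally always runs: `items.append('W')` → items = ['V', 'I', 'W'].
Result: ['V', 'I', 'W']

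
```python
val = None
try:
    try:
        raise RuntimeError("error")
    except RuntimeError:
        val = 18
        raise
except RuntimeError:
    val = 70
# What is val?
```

Step-by-step execution trace:
1. Inner try: `raise RuntimeError("error")` raises RuntimeError.
2. Inner `except RuntimeError` matches → val = 18.
3. bare `raise` re-raises the same RuntimeError.
4. Outer `except RuntimeError` matches → val = 70.
Result: 70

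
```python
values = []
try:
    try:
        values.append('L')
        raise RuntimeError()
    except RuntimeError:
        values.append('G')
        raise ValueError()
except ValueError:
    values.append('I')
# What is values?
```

Step-by-step execution trace:
1. Inner try: `values.append('L')` → values = ['L'].
2. `raise RuntimeError()` raises RuntimeError.
3. Inner `except RuntimeError` matches → `values.append('G')` → values = ['L', 'G'].
4. `raise ValueError()` raises ValueError; propagates to outer try.
5. Outer `except ValueError` matches → `values.append('I')` → values = ['L', 'G', 'I'].
Result: ['L', 'G', 'I']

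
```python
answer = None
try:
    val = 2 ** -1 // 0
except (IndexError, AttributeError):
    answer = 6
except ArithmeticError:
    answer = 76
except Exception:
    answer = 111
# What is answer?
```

Step-by-step execution trace:
1. `val = 2 ** -1 // 0` raises ZeroDivisionError.
2. `except (IndexError, AttributeError)` does not match ZeroDivisionError; skipped.
3. `except ArithmeticError` matches (ZeroDivisionError is a subclass of ArithmeticError) → answer = 76.
4. `except Exception` is not reached.
Result: 76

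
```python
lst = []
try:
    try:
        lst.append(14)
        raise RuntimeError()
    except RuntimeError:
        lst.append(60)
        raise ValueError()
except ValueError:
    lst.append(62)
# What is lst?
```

Step-by-step execution trace:
1. Inner try: `lst.append(14)` → lst = [14].
2. `raise RuntimeError()` raises RuntimeError.
3. Inner `except RuntimeError` matches → `lst.append(60)` → lst = [14, 60].
4. `raise ValueError()` raises ValueError; propagates to outer try.
5. Outer `except ValueError` matches → `lst.append(62)` → lst = [14, 60, 62].
Result: [14, 60, 62]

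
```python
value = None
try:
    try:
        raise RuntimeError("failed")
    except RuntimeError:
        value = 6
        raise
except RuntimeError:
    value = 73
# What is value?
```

Step-by-step execution trace:
1. Inner try: `raise RuntimeError("failed")` raises RuntimeError.
2. Inner `except RuntimeError` matches → value = 6.
3. bare `raise` re-raises the same RuntimeError.
4. Outer `except RuntimeError` matches → value = 73.
Result: 73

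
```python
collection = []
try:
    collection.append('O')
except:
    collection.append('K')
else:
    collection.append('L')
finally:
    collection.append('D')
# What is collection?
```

Step-by-step execution trace:
1. try: `collection.append('O')` → collection = ['O']. No exception raised.
2. `except` is skipped.
3. `else` runs: `collection.append('L')` → collection = ['O', 'L'].
4. `finally` always runs: `collection.append('D')` → collection = ['O', 'L', 'D'].
Result: ['O', 'L', 'D']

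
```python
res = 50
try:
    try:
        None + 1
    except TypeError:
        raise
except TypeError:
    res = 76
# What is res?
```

Step-by-step execution trace:
1. Inner try: `None + 1` raises TypeError.
2. Inner `except TypeError` matches; bare `raise` re-raises the same TypeError.
3. Outer `except TypeError` matches → res = 76.
Result: 76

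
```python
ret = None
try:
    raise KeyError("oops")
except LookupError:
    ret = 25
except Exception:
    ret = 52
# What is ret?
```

Step-by-step execution trace:
1. `raise KeyError(...)` raises KeyError.
2. `except LookupError` matches (KeyError is a subclass of LookupError) → ret = 25.
3. `except Exception` is not reached.
Result: 25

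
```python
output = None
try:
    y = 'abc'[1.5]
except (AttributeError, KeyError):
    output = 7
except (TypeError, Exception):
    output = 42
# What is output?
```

Step-by-step execution trace:
1. `y = 'abc'[1.5]` raises TypeError.
2. `except (AttributeError, KeyError)` does not match TypeError; skipped.
3. `except (TypeError, Exception)` matches (TypeError is in the tuple) → output = 42.
Result: 42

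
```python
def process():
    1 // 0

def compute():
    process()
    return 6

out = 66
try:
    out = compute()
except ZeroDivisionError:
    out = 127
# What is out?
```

Step-by-step execution trace:
1. out starts at 66.
2. try: `compute()` calls `process()`.
3. `process()` evaluates `1 // 0`, which raises ZeroDivisionError; it propagates through compute (uncaught).
4. `return 6` in compute is not reached; the assignment to out does not complete.
5. `except ZeroDivisionError` matches → out = 127.
Result: 127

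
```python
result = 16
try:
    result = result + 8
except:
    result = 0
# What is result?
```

Step-by-step execution trace:
1. result starts at 16.
2. try: `result = result + 8` → result = 24. No exception raised.
3. `except` is skipped.
Result: 24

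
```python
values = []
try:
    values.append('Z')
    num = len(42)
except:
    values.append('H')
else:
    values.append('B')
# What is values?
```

Step-by-step execution trace:
1. try: `values.append('Z')` → values = ['Z'].
2. `num = len(42)` raises TypeError.
3. bare `except` matches → `values.append('H')` → values = ['Z', 'H'].
4. `else` is skipped (an exception was raised).
Result: ['Z', 'H']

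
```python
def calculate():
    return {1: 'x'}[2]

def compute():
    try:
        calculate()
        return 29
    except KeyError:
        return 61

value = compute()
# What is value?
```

Step-by-step execution trace:
1. `compute()` calls `calculate()`.
2. `calculate()` evaluates `{1: 'x'}[2]`, which raises KeyError; it propagates to the caller.
3. `return 29` is not reached.
4. `except KeyError` in compute matches → returns 61.
5. value = 61.
Result: 61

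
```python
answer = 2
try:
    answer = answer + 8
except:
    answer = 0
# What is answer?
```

Step-by-step execution trace:
1. answer starts at 2.
2. try: `answer = answer + 8` → answer = 10. No exception raised.
3. `except` is skipped.
Result: 10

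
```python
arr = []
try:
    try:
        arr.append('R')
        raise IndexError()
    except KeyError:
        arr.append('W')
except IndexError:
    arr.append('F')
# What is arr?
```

Step-by-step execution trace:
1. Inner try: `arr.append('R')` → arr = ['R'].
2. `raise IndexError()` raises IndexError.
3. Inner `except KeyError` does not match IndexError; exception propagates to outer try.
4. Outer `except IndexError` matches → `arr.append('F')` → arr = ['R', 'F'].
Result: ['R', 'F']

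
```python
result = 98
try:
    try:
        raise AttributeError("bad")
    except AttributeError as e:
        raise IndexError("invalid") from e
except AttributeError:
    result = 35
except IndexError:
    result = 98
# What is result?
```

Step-by-step execution trace:
1. Inner try raises AttributeError; inner `except AttributeError as e` catches it.
2. `raise IndexError(...) from e` raises IndexError (AttributeError is attached as __cause__, but only IndexError is active).
3. Outer `except AttributeError` does not match IndexError; skipped.
4. Outer `except IndexError` matches → result = 98.
Result: 98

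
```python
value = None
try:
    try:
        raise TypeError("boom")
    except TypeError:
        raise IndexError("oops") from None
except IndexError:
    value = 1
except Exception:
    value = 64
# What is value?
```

Step-by-step execution trace:
1. Inner try raises TypeError; inner `except TypeError` catches it.
2. `raise IndexError(...) from None` raises IndexError (from None suppresses __context__, but the active exception is still IndexError).
3. Outer `except IndexError` matches → value = 1.
4. `except Exception` is not reached.
Result: 1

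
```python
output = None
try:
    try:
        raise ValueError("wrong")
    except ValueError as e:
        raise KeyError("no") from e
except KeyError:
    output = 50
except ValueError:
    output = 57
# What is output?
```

Step-by-step execution trace:
1. Inner try raises ValueError; inner `except ValueError as e` catches it.
2. `raise KeyError(...) from e` raises KeyError (ValueError is attached as __cause__, but only KeyError is active).
3. Outer `except KeyError` matches → output = 50.
4. `except ValueError` is not reached.
Result: 50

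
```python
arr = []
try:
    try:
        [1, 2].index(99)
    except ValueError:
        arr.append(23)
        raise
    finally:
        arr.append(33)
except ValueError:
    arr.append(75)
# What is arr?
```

Step-by-step execution trace:
1. Inner try: `[1, 2].index(99)` raises ValueError.
2. Inner `except ValueError` matches → `arr.append(23)` → arr = [23].
3. bare `raise` re-raises ValueError.
4. Inner `finally` runs during unwinding: `arr.append(33)` → arr = [23, 33].
5. Outer `except ValueError` matches → `arr.append(75)` → arr = [23, 33, 75].
Result: [23, 33, 75]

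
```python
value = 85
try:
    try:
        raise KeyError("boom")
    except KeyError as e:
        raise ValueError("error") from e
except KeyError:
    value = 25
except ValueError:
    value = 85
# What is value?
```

Step-by-step execution trace:
1. Inner try raises KeyError; inner `except KeyError as e` catches it.
2. `raise ValueError(...) from e` raises ValueError (KeyError is attached as __cause__, but only ValueError is active).
3. Outer `except KeyError` does not match ValueError; skipped.
4. Outer `except ValueError` matches → value = 85.
Result: 85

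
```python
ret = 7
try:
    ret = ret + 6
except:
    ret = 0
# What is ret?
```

Step-by-step execution trace:
1. ret starts at 7.
2. try: `ret = ret + 6` → ret = 13. No exception raised.
3. `except` is skipped.
Result: 13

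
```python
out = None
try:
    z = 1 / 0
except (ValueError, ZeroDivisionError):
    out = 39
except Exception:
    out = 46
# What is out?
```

Step-by-step execution trace:
1. `z = 1 / 0` raises ZeroDivisionError.
2. `except (ValueError, ZeroDivisionError)` matches (ZeroDivisionError is in the tuple) → out = 39.
3. `except Exception` is not reached.
Result: 39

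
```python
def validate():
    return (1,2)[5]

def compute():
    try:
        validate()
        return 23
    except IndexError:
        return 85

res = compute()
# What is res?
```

Step-by-step execution trace:
1. `compute()` calls `validate()`.
2. `validate()` evaluates `(1,2)[5]`, which raises IndexError; it propagates to the caller.
3. `return 23` is not reached.
4. `except IndexError` in compute matches → returns 85.
5. res = 85.
Result: 85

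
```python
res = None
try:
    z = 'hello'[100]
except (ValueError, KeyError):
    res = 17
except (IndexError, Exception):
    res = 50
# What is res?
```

Step-by-step execution trace:
1. `z = 'hello'[100]` raises IndexError.
2. `except (ValueError, KeyError)` does not match IndexError; skipped.
3. `except (IndexError, Exception)` matches (IndexError is in the tuple) → res = 50.
Result: 50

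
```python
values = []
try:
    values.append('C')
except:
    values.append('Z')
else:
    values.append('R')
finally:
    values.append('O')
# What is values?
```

Step-by-step execution trace:
1. try: `values.append('C')` → values = ['C']. No exception raised.
2. `except` is skipped.
3. `else` runs: `values.append('R')` → values = ['C', 'R'].
4. `finally` always runs: `values.append('O')` → values = ['C', 'R', 'O'].
Result: ['C', 'R', 'O']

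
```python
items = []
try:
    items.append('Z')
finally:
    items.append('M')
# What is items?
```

Step-by-step execution trace:
1. try: `items.append('Z')` → items = ['Z'].
2. The try body completes without raising.
3. finally always runs: `items.append('M')` → items = ['Z', 'M'].
Result: ['Z', 'M']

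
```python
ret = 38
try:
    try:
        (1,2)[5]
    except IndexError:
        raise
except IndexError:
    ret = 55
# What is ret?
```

Step-by-step execution trace:
1. Inner try: `(1,2)[5]` raises IndexError.
2. Inner `except IndexError` matches; bare `raise` re-raises the same IndexError.
3. Outer `except IndexError` matches → ret = 55.
Result: 55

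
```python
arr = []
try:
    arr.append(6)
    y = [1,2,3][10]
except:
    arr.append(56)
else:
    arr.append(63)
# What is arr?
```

Step-by-step execution trace:
1. try: `arr.append(6)` → arr = [6].
2. `y = [1,2,3][10]` raises IndexError.
3. bare `except` matches → `arr.append(56)` → arr = [6, 56].
4. `else` is skipped (an exception was raised).
Result: [6, 56]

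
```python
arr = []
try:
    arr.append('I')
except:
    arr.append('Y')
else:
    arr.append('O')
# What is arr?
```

Step-by-step execution trace:
1. try: `arr.append('I')` → arr = ['I']. No exception raised.
2. `except` is skipped.
3. `else` runs (try completed without exception): `arr.append('O')` → arr = ['I', 'O'].
Result: ['I', 'O']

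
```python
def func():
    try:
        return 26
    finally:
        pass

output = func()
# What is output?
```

Step-by-step execution trace:
1. `func()` enters try: `return 26` sets pending return value 26.
2. Before returning, `finally: pass` runs (no effect).
3. func() returns 26 → output = 26.
Result: 26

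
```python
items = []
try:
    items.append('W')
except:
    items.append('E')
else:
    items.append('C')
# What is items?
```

Step-by-step execution trace:
1. try: `items.append('W')` → items = ['W']. No exception raised.
2. `except` is skipped.
3. `else` runs (try completed without exception): `items.append('C')` → items = ['W', 'C'].
Result: ['W', 'C']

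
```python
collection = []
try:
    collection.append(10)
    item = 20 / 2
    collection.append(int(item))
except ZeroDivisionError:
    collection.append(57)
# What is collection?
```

Step-by-step execution trace:
1. try: `collection.append(10)` → collection = [10].
2. `item = 20 / 2` → item = 10.0. No exception raised.
3. `collection.append(int(item))` → collection = [10, 10].
4. `except ZeroDivisionError` is skipped (no exception was raised).
Result: [10, 10]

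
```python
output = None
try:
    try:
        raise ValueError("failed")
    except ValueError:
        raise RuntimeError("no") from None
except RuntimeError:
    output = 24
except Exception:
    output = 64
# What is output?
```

Step-by-step execution trace:
1. Inner try raises ValueError; inner `except ValueError` catches it.
2. `raise RuntimeError(...) from None` raises RuntimeError (from None suppresses __context__, but the active exception is still RuntimeError).
3. Outer `except RuntimeError` matches → output = 24.
4. `except Exception` is not reached.
Result: 24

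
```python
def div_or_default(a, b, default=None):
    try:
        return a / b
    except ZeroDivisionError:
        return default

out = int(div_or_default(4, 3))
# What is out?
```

Step-by-step execution trace:
1. `div_or_default(4, 3)` enters try: `return 4 / 3` → returns 1.3333333333333333. No exception raised.
2. `except ZeroDivisionError` is skipped.
3. `int(1.3333333333333333)` → 1 → out = 1.
Result: 1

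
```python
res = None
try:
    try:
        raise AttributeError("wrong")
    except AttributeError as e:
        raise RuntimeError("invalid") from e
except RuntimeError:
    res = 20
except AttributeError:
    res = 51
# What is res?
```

Step-by-step execution trace:
1. Inner try raises AttributeError; inner `except AttributeError as e` catches it.
2. `raise RuntimeError(...) from e` raises RuntimeError (AttributeError is attached as __cause__, but only RuntimeError is active).
3. Outer `except RuntimeError` matches → res = 20.
4. `except AttributeError` is not reached.
Result: 20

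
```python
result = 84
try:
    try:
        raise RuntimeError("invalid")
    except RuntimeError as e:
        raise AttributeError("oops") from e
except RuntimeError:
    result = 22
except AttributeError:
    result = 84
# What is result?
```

Step-by-step execution trace:
1. Inner try raises RuntimeError; inner `except RuntimeError as e` catches it.
2. `raise AttributeError(...) from e` raises AttributeError (RuntimeError is attached as __cause__, but only AttributeError is active).
3. Outer `except RuntimeError` does not match AttributeError; skipped.
4. Outer `except AttributeError` matches → result = 84.
Result: 84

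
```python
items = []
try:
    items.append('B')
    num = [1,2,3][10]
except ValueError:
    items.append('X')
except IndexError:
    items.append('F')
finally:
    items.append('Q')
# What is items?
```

Step-by-step execution trace:
1. try: `items.append('B')` → items = ['B'].
2. `num = [1,2,3][10]` raises IndexError.
3. `except ValueError` does not match IndexError; skipped.
4. `except IndexError` matches → `items.append('F')` → items = ['B', 'F'].
5. finally always runs: `items.append('Q')` → items = ['B', 'F', 'Q'].
Result: ['B', 'F', 'Q']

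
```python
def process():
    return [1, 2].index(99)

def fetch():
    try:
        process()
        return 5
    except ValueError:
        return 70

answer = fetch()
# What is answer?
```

Step-by-step execution trace:
1. `fetch()` calls `process()`.
2. `process()` evaluates `[1, 2].index(99)`, which raises ValueError; it propagates to the caller.
3. `return 5` is not reached.
4. `except ValueError` in fetch matches → returns 70.
5. answer = 70.
Result: 70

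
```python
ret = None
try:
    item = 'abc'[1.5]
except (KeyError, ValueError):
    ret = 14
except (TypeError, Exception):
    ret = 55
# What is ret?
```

Step-by-step execution trace:
1. `item = 'abc'[1.5]` raises TypeError.
2. `except (KeyError, ValueError)` does not match TypeError; skipped.
3. `except (TypeError, Exception)` matches (TypeError is in the tuple) → ret = 55.
Result: 55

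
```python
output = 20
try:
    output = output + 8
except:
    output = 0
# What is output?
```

Step-by-step execution trace:
1. output starts at 20.
2. try: `output = output + 8` → output = 28. No exception raised.
3. `except` is skipped.
Result: 28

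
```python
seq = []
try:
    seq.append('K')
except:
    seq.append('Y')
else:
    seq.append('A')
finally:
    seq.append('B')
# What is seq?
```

Step-by-step execution trace:
1. try: `seq.append('K')` → seq = ['K']. No exception raised.
2. `except` is skipped.
3. `else` runs: `seq.append('A')` → seq = ['K', 'A'].
4. `finally` always runs: `seq.append('B')` → seq = ['K', 'A', 'B'].
Result: ['K', 'A', 'B']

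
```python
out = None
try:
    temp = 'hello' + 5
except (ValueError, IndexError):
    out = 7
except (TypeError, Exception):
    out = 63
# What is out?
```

Step-by-step execution trace:
1. `temp = 'hello' + 5` raises TypeError.
2. `except (ValueError, IndexError)` does not match TypeError; skipped.
3. `except (TypeError, Exception)` matches (TypeError is in the tuple) → out = 63.
Result: 63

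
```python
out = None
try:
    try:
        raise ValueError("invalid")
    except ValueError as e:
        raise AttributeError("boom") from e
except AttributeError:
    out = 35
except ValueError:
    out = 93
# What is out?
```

Step-by-step execution trace:
1. Inner try raises ValueError; inner `except ValueError as e` catches it.
2. `raise AttributeError(...) from e` raises AttributeError (ValueError is attached as __cause__, but only AttributeError is active).
3. Outer `except AttributeError` matches → out = 35.
4. `except ValueError` is not reached.
Result: 35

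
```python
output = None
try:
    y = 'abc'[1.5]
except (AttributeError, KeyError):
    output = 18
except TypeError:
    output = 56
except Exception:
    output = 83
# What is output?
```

Step-by-step execution trace:
1. `y = 'abc'[1.5]` raises TypeError.
2. `except (AttributeError, KeyError)` does not match TypeError; skipped.
3. `except TypeError` matches (exact type match) → output = 56.
4. `except Exception` is not reached.
Result: 56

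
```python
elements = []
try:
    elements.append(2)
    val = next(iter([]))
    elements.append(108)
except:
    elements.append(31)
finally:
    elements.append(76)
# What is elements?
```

Step-by-step execution trace:
1. try: `elements.append(2)` → elements = [2].
2. `val = next(iter([]))` raises StopIteration; `elements.append(108)` is not reached.
3. bare `except` matches → `elements.append(31)` → elements = [2, 31].
4. finally always runs: `elements.append(76)` → elements = [2, 31, 76].
Result: [2, 31, 76]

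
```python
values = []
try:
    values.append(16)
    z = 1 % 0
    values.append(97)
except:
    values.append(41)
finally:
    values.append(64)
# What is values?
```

Step-by-step execution trace:
1. try: `values.append(16)` → values = [16].
2. `z = 1 % 0` raises ZeroDivisionError; `values.append(97)` is not reached.
3. bare `except` matches → `values.append(41)` → values = [16, 41].
4. finally always runs: `values.append(64)` → values = [16, 41, 64].
Result: [16, 41, 64]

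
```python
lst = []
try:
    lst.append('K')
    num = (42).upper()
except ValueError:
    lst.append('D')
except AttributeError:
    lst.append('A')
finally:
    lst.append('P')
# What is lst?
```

Step-by-step execution trace:
1. try: `lst.append('K')` → lst = ['K'].
2. `num = (42).upper()` raises AttributeError.
3. `except ValueError` does not match AttributeError; skipped.
4. `except AttributeError` matches → `lst.append('A')` → lst = ['K', 'A'].
5. finally always runs: `lst.append('P')` → lst = ['K', 'A', 'P'].
Result: ['K', 'A', 'P']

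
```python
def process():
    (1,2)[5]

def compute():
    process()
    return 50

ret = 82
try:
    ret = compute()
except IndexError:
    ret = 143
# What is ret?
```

Step-by-step execution trace:
1. ret starts at 82.
2. try: `compute()` calls `process()`.
3. `process()` evaluates `(1,2)[5]`, which raises IndexError; it propagates through compute (uncaught).
4. `return 50` in compute is not reached; the assignment to ret does not complete.
5. `except IndexError` matches → ret = 143.
Result: 143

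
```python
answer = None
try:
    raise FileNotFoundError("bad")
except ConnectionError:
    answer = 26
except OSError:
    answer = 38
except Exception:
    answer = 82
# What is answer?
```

Step-by-step execution trace:
1. `raise FileNotFoundError(...)` raises FileNotFoundError.
2. `except ConnectionError` does not match (FileNotFoundError is not a subclass of ConnectionError); skipped.
3. `except OSError` matches (FileNotFoundError is a subclass of OSError) → answer = 38.
4. `except Exception` is not reached.
Result: 38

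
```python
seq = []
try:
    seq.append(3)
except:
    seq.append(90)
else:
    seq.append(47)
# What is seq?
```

Step-by-step execution trace:
1. try: `seq.append(3)` → seq = [3]. No exception raised.
2. `except` is skipped.
3. `else` runs (try completed without exception): `seq.append(47)` → seq = [3, 47].
Result: [3, 47]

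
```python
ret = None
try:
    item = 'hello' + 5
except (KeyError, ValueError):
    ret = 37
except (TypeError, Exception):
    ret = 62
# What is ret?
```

Step-by-step execution trace:
1. `item = 'hello' + 5` raises TypeError.
2. `except (KeyError, ValueError)` does not match TypeError; skipped.
3. `except (TypeError, Exception)` matches (TypeError is in the tuple) → ret = 62.
Result: 62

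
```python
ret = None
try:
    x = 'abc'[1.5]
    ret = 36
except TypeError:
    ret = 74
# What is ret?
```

Step-by-step execution trace:
1. `x = 'abc'[1.5]` raises TypeError.
2. `ret = 36` is not reached.
3. `except TypeError` matches → ret = 74.
Result: 74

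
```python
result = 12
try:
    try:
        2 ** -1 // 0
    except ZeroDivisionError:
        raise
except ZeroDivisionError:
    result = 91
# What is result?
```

Step-by-step execution trace:
1. Inner try: `2 ** -1 // 0` raises ZeroDivisionError.
2. Inner `except ZeroDivisionError` matches; bare `raise` re-raises the same ZeroDivisionError.
3. Outer `except ZeroDivisionError` matches → result = 91.
Result: 91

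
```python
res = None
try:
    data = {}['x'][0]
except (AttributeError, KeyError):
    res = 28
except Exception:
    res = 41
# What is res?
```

Step-by-step execution trace:
1. `data = {}['x'][0]` raises KeyError.
2. `except (AttributeError, KeyError)` matches (KeyError is in the tuple) → res = 28.
3. `except Exception` is not reached.
Result: 28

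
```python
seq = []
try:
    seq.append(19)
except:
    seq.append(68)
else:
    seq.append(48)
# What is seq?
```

Step-by-step execution trace:
1. try: `seq.append(19)` → seq = [19]. No exception raised.
2. `except` is skipped.
3. `else` runs (try completed without exception): `seq.append(48)` → seq = [19, 48].
Result: [19, 48]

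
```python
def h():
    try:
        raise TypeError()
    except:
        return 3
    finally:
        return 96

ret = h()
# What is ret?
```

Step-by-step execution trace:
1. `h()` enters try: `raise TypeError()` raises TypeError.
2. bare `except` matches → `return 3` sets pending return value 3.
3. Before returning, `finally: return 96` runs and overrides the pending return.
4. h() returns 96 → ret = 96.
Result: 96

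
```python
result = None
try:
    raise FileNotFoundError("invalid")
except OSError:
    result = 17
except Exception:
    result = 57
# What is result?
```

Step-by-step execution trace:
1. `raise FileNotFoundError(...)` raises FileNotFoundError.
2. `except OSError` matches (FileNotFoundError is a subclass of OSError) → result = 17.
3. `except Exception` is not reached.
Result: 17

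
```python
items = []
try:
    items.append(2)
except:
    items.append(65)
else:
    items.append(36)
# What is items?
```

Step-by-step execution trace:
1. try: `items.append(2)` → items = [2]. No exception raised.
2. `except` is skipped.
3. `else` runs (try completed without exception): `items.append(36)` → items = [2, 36].
Result: [2, 36]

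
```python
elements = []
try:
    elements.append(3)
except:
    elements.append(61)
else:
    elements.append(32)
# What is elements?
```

Step-by-step execution trace:
1. try: `elements.append(3)` → elements = [3]. No exception raised.
2. `except` is skipped.
3. `else` runs (try completed without exception): `elements.append(32)` → elements = [3, 32].
Result: [3, 32]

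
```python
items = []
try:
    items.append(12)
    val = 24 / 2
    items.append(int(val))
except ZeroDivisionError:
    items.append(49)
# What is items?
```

Step-by-step execution trace:
1. try: `items.append(12)` → items = [12].
2. `val = 24 / 2` → val = 12.0. No exception raised.
3. `items.append(int(val))` → items = [12, 12].
4. `except ZeroDivisionError` is skipped (no exception was raised).
Result: [12, 12]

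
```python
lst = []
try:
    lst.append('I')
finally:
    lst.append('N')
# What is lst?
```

Step-by-step execution trace:
1. try: `lst.append('I')` → lst = ['I'].
2. The try body completes without raising.
3. finally always runs: `lst.append('N')` → lst = ['I', 'N'].
Result: ['I', 'N']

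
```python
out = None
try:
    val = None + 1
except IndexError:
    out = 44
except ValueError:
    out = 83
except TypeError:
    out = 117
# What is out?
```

Step-by-step execution trace:
1. `val = None + 1` raises TypeError.
2. `except IndexError` does not match TypeError; skipped.
3. `except ValueError` does not match TypeError; skipped.
4. `except TypeError` matches → out = 117.
Result: 117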